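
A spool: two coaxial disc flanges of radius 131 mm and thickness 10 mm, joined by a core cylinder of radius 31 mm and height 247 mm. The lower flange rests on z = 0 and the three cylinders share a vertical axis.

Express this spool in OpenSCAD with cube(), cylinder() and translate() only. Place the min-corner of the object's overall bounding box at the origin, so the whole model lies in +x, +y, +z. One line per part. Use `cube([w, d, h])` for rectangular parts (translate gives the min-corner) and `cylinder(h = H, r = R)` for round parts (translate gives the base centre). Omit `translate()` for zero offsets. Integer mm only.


translate([131, 131, 0]) cylinder(h = 10, r = 131);
translate([131, 131, 10]) cylinder(h = 247, r = 31);
translate([131, 131, 257]) cylinder(h = 10, r = 131);


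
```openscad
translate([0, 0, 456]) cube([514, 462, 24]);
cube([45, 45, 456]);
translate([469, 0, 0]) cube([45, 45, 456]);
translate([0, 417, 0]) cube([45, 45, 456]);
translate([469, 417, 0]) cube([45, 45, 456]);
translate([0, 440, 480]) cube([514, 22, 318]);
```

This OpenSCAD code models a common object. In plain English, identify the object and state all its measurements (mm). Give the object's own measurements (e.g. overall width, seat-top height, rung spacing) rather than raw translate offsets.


A chair. The seat is a 514×462×24 mm slab with its top at z = 480 mm, on four 45×45 mm corner legs (flush with the seat edges, standing on z = 0). A flat backrest 22 mm thick, 318 mm tall, spans the full seat width and rises from the seat top along its +y edge, rear face flush with the rear of the seat.


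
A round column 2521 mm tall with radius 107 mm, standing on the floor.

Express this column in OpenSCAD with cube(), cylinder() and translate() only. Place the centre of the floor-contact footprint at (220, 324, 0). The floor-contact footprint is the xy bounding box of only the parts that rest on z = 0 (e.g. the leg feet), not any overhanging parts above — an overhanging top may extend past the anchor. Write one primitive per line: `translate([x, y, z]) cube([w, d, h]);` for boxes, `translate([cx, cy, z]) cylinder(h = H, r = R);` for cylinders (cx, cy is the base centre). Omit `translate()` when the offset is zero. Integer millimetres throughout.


translate([220, 324, 0]) cylinder(h = 2521, r = 107);


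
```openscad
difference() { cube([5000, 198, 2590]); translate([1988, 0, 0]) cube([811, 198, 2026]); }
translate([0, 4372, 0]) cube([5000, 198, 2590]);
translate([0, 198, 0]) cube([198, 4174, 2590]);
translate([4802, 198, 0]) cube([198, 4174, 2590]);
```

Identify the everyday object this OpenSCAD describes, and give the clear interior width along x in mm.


A single room. The interior width is 4604 mm.

Four walls enclosing a rectangle with a door in the front wall — a room. Outside width 5000 minus two 198 mm walls gives 4604 mm.


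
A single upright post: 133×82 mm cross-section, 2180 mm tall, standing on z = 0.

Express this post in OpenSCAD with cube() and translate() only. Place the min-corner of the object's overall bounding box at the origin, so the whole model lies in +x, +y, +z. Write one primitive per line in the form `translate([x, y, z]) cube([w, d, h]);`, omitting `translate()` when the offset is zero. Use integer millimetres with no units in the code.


cube([133, 82, 2180]);


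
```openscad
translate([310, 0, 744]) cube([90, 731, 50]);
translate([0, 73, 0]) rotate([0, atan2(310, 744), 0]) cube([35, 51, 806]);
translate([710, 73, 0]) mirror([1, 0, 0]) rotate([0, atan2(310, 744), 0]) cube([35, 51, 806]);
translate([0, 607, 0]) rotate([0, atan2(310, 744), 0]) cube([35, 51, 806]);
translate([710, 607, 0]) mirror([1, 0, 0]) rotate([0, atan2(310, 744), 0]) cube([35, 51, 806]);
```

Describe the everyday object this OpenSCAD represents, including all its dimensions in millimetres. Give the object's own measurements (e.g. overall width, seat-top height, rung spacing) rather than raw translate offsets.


A sawhorse. A 90×731×50 mm beam (x, y, z) sits on two A-frame leg pairs. Each pair is two raked legs of 35×51 mm section (51 mm along y) splaying symmetrically in x. Each leg rises 744 mm vertically over 310 mm of horizontal reach and is 806 mm long along its own axis. Every leg's outer bottom edge rests on the floor and its outer top edge meets a bottom edge of the beam — the left legs (tilting toward +x) meet the beam's −x bottom edge, the right legs (their mirror images, tilting toward −x) meet its +x bottom edge — so the leg tops tuck under the beam, the beam's underside is 744 mm above the floor, and the feet are 710 mm apart outside-to-outside with the beam centred between them. The two leg pairs are set in 73 mm from either end of the beam.


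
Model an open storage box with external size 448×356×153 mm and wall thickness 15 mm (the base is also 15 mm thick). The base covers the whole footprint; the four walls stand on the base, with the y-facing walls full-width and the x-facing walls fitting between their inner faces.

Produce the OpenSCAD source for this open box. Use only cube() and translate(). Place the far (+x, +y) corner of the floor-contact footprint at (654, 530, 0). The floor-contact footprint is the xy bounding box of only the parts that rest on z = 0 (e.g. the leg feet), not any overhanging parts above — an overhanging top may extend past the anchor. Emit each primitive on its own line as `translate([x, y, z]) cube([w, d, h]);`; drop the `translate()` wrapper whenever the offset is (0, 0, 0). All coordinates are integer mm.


translate([206, 174, 0]) cube([448, 356, 15]);
translate([206, 174, 15]) cube([448, 15, 138]);
translate([206, 515, 15]) cube([448, 15, 138]);
translate([206, 189, 15]) cube([15, 326, 138]);
translate([639, 189, 15]) cube([15, 326, 138]);


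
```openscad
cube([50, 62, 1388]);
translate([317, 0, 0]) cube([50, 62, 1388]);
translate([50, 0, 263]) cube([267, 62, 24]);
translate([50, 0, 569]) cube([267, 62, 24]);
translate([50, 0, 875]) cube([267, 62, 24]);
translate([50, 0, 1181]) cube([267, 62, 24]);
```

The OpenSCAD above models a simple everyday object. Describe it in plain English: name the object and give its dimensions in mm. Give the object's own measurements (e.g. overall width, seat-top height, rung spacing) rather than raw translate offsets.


A straight ladder. Two 50×62 mm vertical rails, 1388 mm tall, stand 367 mm apart (outside-to-outside) with their front faces coplanar on the −y side. 4 rungs, each 62 mm deep and 24 mm tall, span between the inner faces of the rails, front faces flush with the rails. The lowest rung's underside is at z = 263 mm and rungs are spaced 306 mm apart (underside to underside).


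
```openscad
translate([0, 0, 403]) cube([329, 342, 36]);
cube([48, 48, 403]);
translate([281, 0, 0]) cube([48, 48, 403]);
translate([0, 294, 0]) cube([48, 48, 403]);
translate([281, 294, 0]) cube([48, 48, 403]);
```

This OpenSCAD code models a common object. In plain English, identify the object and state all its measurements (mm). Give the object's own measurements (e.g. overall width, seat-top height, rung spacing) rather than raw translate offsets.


A four-legged stool. The seat is a 329×342×36 mm slab whose top surface is at z = 439 mm; four square legs, each 48×48 mm in cross-section, run from the floor (z = 0) to the underside of the seat, each flush with a corner of the seat.


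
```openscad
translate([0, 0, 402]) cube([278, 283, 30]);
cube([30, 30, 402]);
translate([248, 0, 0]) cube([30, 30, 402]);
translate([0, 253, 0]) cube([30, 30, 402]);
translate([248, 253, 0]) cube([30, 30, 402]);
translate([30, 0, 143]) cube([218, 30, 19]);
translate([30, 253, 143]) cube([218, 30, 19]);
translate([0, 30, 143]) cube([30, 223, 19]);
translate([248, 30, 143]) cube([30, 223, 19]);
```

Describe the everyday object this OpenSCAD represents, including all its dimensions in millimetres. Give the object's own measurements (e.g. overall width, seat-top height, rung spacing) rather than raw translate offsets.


A simple wooden stool: a rectangular seat 278 mm (x) by 283 mm (y), 30 mm thick, top face at z = 432 mm, on four square legs, each 30×30 mm in cross-section. The legs rest on z = 0, each flush with a corner of the seat. Four stretchers, 30 mm wide and 19 mm tall, connect adjacent legs with their undersides at z = 143 mm, each running between the inner faces of the legs it joins and aligned with the legs' outer faces on the other axis.


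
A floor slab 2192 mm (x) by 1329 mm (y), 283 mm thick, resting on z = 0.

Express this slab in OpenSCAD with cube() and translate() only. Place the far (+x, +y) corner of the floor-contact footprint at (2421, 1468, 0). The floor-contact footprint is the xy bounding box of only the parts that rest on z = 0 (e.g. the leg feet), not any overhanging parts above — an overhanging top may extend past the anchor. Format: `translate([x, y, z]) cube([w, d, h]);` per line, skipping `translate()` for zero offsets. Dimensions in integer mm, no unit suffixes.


translate([229, 139, 0]) cube([2192, 1329, 283]);


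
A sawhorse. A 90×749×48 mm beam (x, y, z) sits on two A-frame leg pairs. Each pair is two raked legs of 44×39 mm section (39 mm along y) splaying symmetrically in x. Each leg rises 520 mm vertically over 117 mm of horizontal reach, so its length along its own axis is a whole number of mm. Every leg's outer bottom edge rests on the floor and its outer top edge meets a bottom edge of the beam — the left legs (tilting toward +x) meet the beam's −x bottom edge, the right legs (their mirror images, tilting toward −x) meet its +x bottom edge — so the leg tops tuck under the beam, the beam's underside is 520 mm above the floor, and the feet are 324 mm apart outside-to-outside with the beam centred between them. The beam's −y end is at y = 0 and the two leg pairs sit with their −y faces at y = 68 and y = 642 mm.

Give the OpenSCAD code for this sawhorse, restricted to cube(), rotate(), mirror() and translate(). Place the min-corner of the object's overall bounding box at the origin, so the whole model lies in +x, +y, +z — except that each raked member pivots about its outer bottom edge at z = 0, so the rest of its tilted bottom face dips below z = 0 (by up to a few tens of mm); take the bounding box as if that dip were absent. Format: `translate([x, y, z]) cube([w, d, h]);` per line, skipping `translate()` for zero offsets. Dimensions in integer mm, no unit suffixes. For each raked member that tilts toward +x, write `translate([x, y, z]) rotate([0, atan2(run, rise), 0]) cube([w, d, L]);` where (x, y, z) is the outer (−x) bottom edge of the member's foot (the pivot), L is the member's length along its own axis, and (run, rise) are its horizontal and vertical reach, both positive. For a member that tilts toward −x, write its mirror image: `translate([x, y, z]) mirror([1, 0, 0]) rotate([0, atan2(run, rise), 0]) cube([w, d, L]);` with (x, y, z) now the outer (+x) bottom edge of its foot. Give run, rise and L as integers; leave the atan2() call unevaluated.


translate([117, 0, 520]) cube([90, 749, 48]);
translate([0, 68, 0]) rotate([0, atan2(117, 520), 0]) cube([44, 39, 533]);
translate([324, 68, 0]) mirror([1, 0, 0]) rotate([0, atan2(117, 520), 0]) cube([44, 39, 533]);
translate([0, 642, 0]) rotate([0, atan2(117, 520), 0]) cube([44, 39, 533]);
translate([324, 642, 0]) mirror([1, 0, 0]) rotate([0, atan2(117, 520), 0]) cube([44, 39, 533]);


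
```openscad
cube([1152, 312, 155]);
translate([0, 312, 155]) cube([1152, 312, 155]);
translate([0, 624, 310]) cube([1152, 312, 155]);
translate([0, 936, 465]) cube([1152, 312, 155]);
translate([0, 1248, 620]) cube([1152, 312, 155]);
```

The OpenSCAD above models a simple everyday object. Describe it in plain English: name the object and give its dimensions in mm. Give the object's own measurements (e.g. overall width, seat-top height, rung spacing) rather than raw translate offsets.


A straight staircase of 5 solid steps. Each step is 1152 mm wide (x), 312 mm deep (y, the going) and 155 mm tall (the rise). The first step rests on the floor; each subsequent step sits one going further in +y and one rise higher in +z, directly behind and above the previous step with no overlap.


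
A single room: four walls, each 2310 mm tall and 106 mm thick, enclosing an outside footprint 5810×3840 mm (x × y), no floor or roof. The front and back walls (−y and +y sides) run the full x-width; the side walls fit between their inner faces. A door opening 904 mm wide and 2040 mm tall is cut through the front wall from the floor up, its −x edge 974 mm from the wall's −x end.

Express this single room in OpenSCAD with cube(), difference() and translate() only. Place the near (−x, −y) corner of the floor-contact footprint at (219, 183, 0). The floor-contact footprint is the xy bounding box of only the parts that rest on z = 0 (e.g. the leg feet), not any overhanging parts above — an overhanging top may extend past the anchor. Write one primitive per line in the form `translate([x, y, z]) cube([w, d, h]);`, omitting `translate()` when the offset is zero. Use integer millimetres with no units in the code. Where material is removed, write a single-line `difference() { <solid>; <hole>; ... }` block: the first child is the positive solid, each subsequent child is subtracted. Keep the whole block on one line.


difference() { translate([219, 183, 0]) cube([5810, 106, 2310]); translate([1193, 183, 0]) cube([904, 106, 2040]); }
translate([219, 3917, 0]) cube([5810, 106, 2310]);
translate([219, 289, 0]) cube([106, 3628, 2310]);
translate([5923, 289, 0]) cube([106, 3628, 2310]);


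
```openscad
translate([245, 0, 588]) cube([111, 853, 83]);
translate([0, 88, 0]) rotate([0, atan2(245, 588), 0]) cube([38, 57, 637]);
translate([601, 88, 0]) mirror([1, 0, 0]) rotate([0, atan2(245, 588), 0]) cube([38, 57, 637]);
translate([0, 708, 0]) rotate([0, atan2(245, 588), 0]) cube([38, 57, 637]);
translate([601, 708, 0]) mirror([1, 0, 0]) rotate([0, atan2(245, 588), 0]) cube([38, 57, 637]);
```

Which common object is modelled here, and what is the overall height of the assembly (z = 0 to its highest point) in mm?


A sawhorse. The overall height is 671 mm.

A beam across two mirrored pairs of raked legs — a sawhorse. The beam's underside is at z = 588 (matching the legs' vertical rise in atan2(245, 588)) and the beam is 83 mm tall, so its top is at 588 + 83 = 671 mm. The raked legs top out at the beam's underside, so that is the highest point.


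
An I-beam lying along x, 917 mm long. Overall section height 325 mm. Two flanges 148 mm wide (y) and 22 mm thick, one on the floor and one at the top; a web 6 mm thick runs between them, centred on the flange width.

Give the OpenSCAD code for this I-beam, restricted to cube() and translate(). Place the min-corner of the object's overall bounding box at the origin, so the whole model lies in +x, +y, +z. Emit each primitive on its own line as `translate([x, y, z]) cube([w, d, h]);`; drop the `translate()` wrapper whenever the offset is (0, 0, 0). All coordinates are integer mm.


cube([917, 148, 22]);
translate([0, 71, 22]) cube([917, 6, 281]);
translate([0, 0, 303]) cube([917, 148, 22]);


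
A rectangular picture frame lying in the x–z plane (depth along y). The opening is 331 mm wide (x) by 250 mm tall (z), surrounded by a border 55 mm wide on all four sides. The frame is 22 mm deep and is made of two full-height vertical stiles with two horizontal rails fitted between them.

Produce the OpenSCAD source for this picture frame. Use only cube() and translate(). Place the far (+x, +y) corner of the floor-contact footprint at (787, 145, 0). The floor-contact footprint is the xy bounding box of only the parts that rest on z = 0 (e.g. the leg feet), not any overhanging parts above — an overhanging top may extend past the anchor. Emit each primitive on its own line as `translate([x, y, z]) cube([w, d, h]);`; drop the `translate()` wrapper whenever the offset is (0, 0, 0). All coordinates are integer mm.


translate([346, 123, 0]) cube([55, 22, 360]);
translate([732, 123, 0]) cube([55, 22, 360]);
translate([401, 123, 0]) cube([331, 22, 55]);
translate([401, 123, 305]) cube([331, 22, 55]);


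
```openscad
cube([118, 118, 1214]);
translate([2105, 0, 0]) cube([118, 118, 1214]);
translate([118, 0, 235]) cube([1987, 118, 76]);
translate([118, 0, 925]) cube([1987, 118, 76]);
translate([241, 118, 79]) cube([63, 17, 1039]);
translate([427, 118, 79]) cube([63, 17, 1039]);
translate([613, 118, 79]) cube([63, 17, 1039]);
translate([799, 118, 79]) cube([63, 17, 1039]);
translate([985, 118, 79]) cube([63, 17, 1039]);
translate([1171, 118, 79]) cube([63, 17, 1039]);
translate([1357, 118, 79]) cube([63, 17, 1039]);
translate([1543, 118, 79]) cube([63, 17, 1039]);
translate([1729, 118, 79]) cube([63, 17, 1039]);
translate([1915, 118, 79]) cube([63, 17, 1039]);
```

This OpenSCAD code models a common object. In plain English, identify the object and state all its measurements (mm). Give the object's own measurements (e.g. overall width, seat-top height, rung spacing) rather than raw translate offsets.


A fence section. Two 118×118 mm posts, 1214 mm tall, stand on the floor with a clear span of 1987 mm between their inner faces. Two horizontal rails of 118×76 mm section span the gap between the posts with their undersides at z = 235 mm and z = 925 mm, flush with the posts' −y face. 10 pickets, each 63 mm wide, 17 mm thick and 1039 mm tall, are fixed to the +y face of the rails with their bottoms at z = 79 mm, spaced across the span with a 123 mm gap after the −x post and between neighbouring pickets, with 127 mm left before the +x post.


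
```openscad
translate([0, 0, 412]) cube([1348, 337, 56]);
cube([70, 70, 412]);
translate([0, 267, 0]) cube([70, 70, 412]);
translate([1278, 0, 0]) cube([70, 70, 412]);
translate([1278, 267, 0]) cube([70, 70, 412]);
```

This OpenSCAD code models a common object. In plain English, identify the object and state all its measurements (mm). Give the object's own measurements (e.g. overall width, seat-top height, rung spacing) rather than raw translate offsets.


A bench: a 1348×337 mm seat slab, 56 mm thick, top at z = 468 mm, on four 70×70 mm square legs flush with the seat corners and standing on z = 0.


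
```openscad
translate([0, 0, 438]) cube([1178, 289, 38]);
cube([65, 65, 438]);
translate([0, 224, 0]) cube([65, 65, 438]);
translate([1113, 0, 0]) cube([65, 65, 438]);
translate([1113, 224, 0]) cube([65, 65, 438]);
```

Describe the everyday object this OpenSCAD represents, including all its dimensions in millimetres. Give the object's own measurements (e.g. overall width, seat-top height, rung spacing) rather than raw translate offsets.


A bench: a 1178×289 mm seat slab, 38 mm thick, top at z = 476 mm, on four 65×65 mm square legs flush with the seat corners and standing on z = 0.


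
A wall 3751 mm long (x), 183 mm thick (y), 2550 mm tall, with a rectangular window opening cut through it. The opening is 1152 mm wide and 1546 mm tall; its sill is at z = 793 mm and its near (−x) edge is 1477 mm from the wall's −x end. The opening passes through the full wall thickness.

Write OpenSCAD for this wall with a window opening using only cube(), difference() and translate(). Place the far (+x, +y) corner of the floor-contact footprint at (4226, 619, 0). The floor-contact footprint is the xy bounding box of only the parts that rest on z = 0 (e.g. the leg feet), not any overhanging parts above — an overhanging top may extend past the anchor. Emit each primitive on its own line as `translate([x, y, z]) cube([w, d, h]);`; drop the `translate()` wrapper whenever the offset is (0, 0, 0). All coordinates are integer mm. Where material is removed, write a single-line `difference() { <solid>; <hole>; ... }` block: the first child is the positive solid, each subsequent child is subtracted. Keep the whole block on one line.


difference() { translate([475, 436, 0]) cube([3751, 183, 2550]); translate([1952, 436, 793]) cube([1152, 183, 1546]); }


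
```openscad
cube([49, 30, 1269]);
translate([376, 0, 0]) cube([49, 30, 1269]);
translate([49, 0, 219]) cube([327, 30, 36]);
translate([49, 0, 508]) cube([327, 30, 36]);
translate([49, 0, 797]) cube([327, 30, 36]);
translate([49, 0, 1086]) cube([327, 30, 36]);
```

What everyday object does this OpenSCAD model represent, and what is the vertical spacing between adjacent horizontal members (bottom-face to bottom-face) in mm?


A ladder. The rung spacing is 289 mm.

Two tall 49×30 posts with 4 short bars between them — a ladder. Adjacent rungs sit at z = 219 and z = 508, so the spacing is 508 − 219 = 289 mm.


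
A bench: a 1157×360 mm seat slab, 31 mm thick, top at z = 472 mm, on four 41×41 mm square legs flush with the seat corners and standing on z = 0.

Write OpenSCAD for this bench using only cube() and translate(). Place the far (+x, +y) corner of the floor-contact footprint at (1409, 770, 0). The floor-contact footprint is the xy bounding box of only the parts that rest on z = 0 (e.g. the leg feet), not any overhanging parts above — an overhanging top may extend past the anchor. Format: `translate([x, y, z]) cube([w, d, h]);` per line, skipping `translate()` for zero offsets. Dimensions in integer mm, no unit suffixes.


// leg_h = 472 − 31 = 441
translate([252, 410, 441]) cube([1157, 360, 31]);
translate([252, 410, 0]) cube([41, 41, 441]);
translate([252, 729, 0]) cube([41, 41, 441]);
translate([1368, 410, 0]) cube([41, 41, 441]);
translate([1368, 729, 0]) cube([41, 41, 441]);


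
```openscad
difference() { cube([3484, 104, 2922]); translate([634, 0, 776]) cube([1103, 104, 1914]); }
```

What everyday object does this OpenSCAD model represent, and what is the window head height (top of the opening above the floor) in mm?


A wall with a window opening. The window head height is 2690 mm.

A wall with a rectangular opening subtracted — a window. Sill at z = 776, opening 1914 mm tall, so the head is at 776 + 1914 = 2690 mm.


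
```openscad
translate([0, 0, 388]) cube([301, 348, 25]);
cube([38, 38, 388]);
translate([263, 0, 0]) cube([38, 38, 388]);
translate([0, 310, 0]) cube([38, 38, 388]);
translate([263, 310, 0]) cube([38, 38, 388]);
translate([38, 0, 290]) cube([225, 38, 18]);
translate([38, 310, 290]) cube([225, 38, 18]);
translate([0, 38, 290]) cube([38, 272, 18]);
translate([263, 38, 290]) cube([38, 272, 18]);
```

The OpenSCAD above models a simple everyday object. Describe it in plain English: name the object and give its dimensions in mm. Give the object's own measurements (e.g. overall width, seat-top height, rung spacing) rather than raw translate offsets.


A four-legged stool. The seat is a 301×348×25 mm slab whose top surface is at z = 413 mm; four square legs, each 38×38 mm in cross-section, run from the floor (z = 0) to the underside of the seat, each flush with a corner of the seat. Four stretchers, 38 mm wide and 18 mm tall, connect adjacent legs with their undersides at z = 290 mm, each running between the inner faces of the legs it joins and aligned with the legs' outer faces on the other axis.


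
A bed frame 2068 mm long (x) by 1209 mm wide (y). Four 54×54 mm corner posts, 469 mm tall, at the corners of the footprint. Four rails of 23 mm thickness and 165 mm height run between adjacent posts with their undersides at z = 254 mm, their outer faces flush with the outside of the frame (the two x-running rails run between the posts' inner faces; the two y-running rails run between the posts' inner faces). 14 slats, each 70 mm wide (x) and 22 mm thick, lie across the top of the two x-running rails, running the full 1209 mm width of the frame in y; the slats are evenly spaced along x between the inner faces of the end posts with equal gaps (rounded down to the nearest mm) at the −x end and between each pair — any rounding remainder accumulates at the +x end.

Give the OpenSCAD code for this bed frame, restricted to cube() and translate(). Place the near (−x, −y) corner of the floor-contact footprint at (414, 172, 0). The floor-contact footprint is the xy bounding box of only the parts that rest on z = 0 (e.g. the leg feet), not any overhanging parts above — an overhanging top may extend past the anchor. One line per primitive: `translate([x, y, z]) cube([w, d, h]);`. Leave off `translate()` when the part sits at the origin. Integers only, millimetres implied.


translate([414, 172, 0]) cube([54, 54, 469]);
translate([414, 1327, 0]) cube([54, 54, 469]);
translate([2428, 172, 0]) cube([54, 54, 469]);
translate([2428, 1327, 0]) cube([54, 54, 469]);
translate([468, 172, 254]) cube([1960, 23, 165]);
translate([468, 1358, 254]) cube([1960, 23, 165]);
translate([414, 226, 254]) cube([23, 1101, 165]);
translate([2459, 226, 254]) cube([23, 1101, 165]);
translate([533, 172, 419]) cube([70, 1209, 22]);
translate([668, 172, 419]) cube([70, 1209, 22]);
translate([803, 172, 419]) cube([70, 1209, 22]);
translate([938, 172, 419]) cube([70, 1209, 22]);
translate([1073, 172, 419]) cube([70, 1209, 22]);
translate([1208, 172, 419]) cube([70, 1209, 22]);
translate([1343, 172, 419]) cube([70, 1209, 22]);
translate([1478, 172, 419]) cube([70, 1209, 22]);
translate([1613, 172, 419]) cube([70, 1209, 22]);
translate([1748, 172, 419]) cube([70, 1209, 22]);
translate([1883, 172, 419]) cube([70, 1209, 22]);
translate([2018, 172, 419]) cube([70, 1209, 22]);
translate([2153, 172, 419]) cube([70, 1209, 22]);
translate([2288, 172, 419]) cube([70, 1209, 22]);


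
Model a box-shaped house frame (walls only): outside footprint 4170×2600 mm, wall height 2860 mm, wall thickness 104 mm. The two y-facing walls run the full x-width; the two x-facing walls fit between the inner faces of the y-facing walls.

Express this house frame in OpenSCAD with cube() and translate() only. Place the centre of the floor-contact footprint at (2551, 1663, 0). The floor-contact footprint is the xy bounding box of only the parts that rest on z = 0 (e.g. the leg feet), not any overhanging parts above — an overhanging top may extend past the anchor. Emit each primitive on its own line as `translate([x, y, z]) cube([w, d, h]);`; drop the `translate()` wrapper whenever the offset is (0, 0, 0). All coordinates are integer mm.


translate([466, 363, 0]) cube([4170, 104, 2860]);
translate([466, 2859, 0]) cube([4170, 104, 2860]);
translate([466, 467, 0]) cube([104, 2392, 2860]);
translate([4532, 467, 0]) cube([104, 2392, 2860]);


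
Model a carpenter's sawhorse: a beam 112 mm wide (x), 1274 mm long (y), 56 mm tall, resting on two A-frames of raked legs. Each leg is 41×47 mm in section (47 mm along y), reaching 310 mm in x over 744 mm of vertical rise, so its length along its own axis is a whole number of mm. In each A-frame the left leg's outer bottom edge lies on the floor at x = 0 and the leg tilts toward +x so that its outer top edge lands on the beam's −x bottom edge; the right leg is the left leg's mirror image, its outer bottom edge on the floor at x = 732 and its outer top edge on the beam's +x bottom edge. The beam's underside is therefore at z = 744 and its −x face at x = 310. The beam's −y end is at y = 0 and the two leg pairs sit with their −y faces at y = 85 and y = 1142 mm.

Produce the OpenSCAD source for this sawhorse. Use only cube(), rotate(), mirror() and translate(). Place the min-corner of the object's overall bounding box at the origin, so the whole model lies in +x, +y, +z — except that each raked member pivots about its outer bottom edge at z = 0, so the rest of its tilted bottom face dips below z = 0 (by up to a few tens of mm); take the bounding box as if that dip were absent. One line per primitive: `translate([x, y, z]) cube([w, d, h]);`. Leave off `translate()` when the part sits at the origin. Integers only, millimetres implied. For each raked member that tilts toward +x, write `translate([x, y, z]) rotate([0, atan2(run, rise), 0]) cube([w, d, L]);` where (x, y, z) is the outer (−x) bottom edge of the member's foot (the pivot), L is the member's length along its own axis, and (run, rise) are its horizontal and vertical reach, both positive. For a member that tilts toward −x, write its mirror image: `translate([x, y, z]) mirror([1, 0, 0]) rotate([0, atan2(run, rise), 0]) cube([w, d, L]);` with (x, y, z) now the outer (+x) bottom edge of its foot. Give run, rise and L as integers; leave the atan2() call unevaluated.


translate([310, 0, 744]) cube([112, 1274, 56]);
translate([0, 85, 0]) rotate([0, atan2(310, 744), 0]) cube([41, 47, 806]);
translate([732, 85, 0]) mirror([1, 0, 0]) rotate([0, atan2(310, 744), 0]) cube([41, 47, 806]);
translate([0, 1142, 0]) rotate([0, atan2(310, 744), 0]) cube([41, 47, 806]);
translate([732, 1142, 0]) mirror([1, 0, 0]) rotate([0, atan2(310, 744), 0]) cube([41, 47, 806]);


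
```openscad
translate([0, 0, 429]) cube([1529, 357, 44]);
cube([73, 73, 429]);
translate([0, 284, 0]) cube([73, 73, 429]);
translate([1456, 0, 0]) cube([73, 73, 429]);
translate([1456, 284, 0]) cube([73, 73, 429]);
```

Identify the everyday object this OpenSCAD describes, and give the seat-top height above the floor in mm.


A bench. The seat-top height is 473 mm.

A long slab on four corner posts — a bench. The slab sits at z = 429 with thickness 44, so the top is 429 + 44 = 473 mm.


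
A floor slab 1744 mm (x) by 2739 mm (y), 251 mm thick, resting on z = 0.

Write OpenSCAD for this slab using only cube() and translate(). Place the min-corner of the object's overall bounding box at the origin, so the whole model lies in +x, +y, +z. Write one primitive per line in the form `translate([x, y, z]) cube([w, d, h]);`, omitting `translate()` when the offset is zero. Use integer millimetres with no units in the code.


cube([1744, 2739, 251]);


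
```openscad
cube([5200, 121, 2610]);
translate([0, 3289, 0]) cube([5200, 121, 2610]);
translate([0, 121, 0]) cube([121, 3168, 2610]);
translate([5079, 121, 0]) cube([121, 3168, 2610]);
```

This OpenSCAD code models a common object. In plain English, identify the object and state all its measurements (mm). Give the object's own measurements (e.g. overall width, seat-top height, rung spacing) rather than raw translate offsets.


The wall frame of a small rectangular building: four walls, each 2610 mm tall and 121 mm thick, enclosing a footprint 5200 mm (x) by 3410 mm (y) outside-to-outside, with no floor or roof. The front and back walls (the −y and +y sides) span the full width; the two side walls fit between them.


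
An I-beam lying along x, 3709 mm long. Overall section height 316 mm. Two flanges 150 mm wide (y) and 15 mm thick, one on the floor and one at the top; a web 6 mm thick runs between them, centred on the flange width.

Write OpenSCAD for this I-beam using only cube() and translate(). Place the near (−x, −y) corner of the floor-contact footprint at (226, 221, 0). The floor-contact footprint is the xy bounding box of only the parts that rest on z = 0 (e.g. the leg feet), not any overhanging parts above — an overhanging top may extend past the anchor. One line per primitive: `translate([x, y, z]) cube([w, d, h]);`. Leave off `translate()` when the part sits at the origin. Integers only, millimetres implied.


translate([226, 221, 0]) cube([3709, 150, 15]);
translate([226, 293, 15]) cube([3709, 6, 286]);
translate([226, 221, 301]) cube([3709, 150, 15]);


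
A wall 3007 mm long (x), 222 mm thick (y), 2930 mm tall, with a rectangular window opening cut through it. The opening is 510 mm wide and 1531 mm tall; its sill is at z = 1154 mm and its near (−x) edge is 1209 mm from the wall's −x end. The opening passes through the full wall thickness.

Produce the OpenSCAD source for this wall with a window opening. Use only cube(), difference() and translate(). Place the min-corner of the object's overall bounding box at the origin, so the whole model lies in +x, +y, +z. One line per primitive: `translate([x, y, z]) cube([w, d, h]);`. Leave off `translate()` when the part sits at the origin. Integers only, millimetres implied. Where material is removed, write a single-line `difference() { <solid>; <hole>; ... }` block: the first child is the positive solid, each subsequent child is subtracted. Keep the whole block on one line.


difference() { cube([3007, 222, 2930]); translate([1209, 0, 1154]) cube([510, 222, 1531]); }


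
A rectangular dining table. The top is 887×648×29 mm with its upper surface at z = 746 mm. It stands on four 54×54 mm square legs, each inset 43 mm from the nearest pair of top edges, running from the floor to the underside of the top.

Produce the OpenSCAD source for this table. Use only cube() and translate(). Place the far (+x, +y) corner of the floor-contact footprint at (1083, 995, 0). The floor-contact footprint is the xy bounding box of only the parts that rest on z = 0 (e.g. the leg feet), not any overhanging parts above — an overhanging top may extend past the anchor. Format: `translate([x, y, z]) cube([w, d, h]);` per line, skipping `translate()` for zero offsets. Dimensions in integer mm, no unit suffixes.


// leg_h = 746 - 29 = 717
translate([239, 390, 717]) cube([887, 648, 29]);
translate([282, 433, 0]) cube([54, 54, 717]);
translate([1029, 433, 0]) cube([54, 54, 717]);
translate([282, 941, 0]) cube([54, 54, 717]);
translate([1029, 941, 0]) cube([54, 54, 717]);


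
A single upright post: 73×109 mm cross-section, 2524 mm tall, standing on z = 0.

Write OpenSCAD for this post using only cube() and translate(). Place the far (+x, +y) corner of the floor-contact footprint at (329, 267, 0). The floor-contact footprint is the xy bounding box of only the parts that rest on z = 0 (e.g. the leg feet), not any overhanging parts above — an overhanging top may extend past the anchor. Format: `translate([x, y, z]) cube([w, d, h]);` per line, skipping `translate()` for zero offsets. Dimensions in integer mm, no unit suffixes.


translate([256, 158, 0]) cube([73, 109, 2524]);


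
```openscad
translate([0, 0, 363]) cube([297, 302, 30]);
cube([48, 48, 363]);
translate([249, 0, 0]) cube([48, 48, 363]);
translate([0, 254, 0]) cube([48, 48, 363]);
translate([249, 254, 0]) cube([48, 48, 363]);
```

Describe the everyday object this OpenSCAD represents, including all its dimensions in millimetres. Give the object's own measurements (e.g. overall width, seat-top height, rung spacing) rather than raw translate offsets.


A simple wooden stool: a rectangular seat 297 mm (x) by 302 mm (y), 30 mm thick, top face at z = 393 mm, on four square legs, each 48×48 mm in cross-section. The legs rest on z = 0, each flush with a corner of the seat.


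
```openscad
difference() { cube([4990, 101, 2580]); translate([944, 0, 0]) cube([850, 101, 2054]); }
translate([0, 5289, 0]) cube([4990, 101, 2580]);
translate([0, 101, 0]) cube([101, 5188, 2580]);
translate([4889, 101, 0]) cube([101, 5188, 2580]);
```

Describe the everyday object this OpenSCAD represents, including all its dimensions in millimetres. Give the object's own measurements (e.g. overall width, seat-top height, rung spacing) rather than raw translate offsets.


A single room: four walls, each 2580 mm tall and 101 mm thick, enclosing an outside footprint 4990×5390 mm (x × y), no floor or roof. The front and back walls (−y and +y sides) run the full x-width; the side walls fit between their inner faces. A door opening 850 mm wide and 2054 mm tall is cut through the front wall from the floor up, its −x edge 944 mm from the wall's −x end.


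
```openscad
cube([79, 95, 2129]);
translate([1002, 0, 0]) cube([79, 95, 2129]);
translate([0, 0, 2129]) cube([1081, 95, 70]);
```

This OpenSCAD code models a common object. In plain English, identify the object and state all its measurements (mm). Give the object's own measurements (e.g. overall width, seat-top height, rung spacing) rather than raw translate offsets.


A door frame. The clear opening is 923 mm wide and 2129 mm high. Two 79 mm wide jambs, 95 mm deep, stand either side of the opening from the floor to the top of the opening. A 70 mm thick head sits across the top of both jambs, spanning the full outside width of the frame.


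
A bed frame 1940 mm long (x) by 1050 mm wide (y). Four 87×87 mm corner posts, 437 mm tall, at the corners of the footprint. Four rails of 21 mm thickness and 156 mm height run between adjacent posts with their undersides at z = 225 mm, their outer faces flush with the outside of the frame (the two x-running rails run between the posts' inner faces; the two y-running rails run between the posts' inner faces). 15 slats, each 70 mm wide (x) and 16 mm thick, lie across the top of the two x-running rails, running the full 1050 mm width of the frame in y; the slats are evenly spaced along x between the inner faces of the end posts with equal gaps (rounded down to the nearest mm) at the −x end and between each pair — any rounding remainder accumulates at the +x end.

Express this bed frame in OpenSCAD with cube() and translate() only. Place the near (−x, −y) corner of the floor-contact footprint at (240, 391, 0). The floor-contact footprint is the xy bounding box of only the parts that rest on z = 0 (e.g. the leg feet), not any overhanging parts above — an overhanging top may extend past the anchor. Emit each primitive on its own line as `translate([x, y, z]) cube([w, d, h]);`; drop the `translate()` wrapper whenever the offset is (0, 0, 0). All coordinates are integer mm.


translate([240, 391, 0]) cube([87, 87, 437]);
translate([240, 1354, 0]) cube([87, 87, 437]);
translate([2093, 391, 0]) cube([87, 87, 437]);
translate([2093, 1354, 0]) cube([87, 87, 437]);
translate([327, 391, 225]) cube([1766, 21, 156]);
translate([327, 1420, 225]) cube([1766, 21, 156]);
translate([240, 478, 225]) cube([21, 876, 156]);
translate([2159, 478, 225]) cube([21, 876, 156]);
translate([371, 391, 381]) cube([70, 1050, 16]);
translate([485, 391, 381]) cube([70, 1050, 16]);
translate([599, 391, 381]) cube([70, 1050, 16]);
translate([713, 391, 381]) cube([70, 1050, 16]);
translate([827, 391, 381]) cube([70, 1050, 16]);
translate([941, 391, 381]) cube([70, 1050, 16]);
translate([1055, 391, 381]) cube([70, 1050, 16]);
translate([1169, 391, 381]) cube([70, 1050, 16]);
translate([1283, 391, 381]) cube([70, 1050, 16]);
translate([1397, 391, 381]) cube([70, 1050, 16]);
translate([1511, 391, 381]) cube([70, 1050, 16]);
translate([1625, 391, 381]) cube([70, 1050, 16]);
translate([1739, 391, 381]) cube([70, 1050, 16]);
translate([1853, 391, 381]) cube([70, 1050, 16]);
translate([1967, 391, 381]) cube([70, 1050, 16]);


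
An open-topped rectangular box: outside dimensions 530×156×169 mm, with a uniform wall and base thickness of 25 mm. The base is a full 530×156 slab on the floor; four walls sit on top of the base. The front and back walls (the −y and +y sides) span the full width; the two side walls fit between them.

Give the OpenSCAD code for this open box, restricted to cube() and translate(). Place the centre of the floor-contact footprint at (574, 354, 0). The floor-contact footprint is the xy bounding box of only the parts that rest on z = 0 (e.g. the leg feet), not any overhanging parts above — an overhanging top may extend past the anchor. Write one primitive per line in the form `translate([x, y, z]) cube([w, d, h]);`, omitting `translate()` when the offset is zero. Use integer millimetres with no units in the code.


translate([309, 276, 0]) cube([530, 156, 25]);
translate([309, 276, 25]) cube([530, 25, 144]);
translate([309, 407, 25]) cube([530, 25, 144]);
translate([309, 301, 25]) cube([25, 106, 144]);
translate([814, 301, 25]) cube([25, 106, 144]);


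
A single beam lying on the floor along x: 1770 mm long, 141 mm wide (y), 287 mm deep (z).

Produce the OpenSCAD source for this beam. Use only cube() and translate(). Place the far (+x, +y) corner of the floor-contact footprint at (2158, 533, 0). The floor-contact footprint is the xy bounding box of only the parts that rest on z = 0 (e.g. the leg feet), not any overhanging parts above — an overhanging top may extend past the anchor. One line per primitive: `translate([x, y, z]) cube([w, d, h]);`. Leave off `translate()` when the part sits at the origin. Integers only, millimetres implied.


translate([388, 392, 0]) cube([1770, 141, 287]);
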